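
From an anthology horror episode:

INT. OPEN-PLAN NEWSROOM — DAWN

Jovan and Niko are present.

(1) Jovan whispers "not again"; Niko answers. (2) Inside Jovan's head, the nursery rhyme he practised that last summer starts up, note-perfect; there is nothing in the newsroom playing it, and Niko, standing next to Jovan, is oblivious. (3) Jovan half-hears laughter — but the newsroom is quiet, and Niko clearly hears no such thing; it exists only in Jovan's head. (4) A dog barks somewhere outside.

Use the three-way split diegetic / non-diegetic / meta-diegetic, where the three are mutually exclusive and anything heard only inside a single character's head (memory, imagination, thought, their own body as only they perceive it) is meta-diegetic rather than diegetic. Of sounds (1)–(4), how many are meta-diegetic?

2

(1) Jovan is a character speaking aloud in the scene → diegetic.
(2) is meta-diegetic: remembered music, private to Jovan — Niko is oblivious because it isn't in the room.
Sound (3): the sound is imagined by Jovan; nothing in the story world is producing it and Niko can't hear it, so meta-diegetic.
Sound (4): an in-world source (a dog); characters could hear it, so diegetic.
Meta-diegetic: (2), (3) — that's 2.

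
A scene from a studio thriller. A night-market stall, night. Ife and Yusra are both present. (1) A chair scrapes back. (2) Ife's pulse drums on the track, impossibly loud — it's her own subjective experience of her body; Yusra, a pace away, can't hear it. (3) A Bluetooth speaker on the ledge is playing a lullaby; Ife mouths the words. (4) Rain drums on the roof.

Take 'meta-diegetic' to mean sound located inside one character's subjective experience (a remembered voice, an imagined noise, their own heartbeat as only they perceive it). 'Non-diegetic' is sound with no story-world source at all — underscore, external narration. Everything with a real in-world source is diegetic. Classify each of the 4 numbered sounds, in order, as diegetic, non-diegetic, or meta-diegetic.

(1) is diegetic: a chair is a real object/event in the scene's world.
(2) a subjective body sound — Ife's private perception, inaudible to Yusra → meta-diegetic.
(3) is diegetic: the music comes from an on-screen device that Ife responds to.
(4) is diegetic: it's the actual ambient sound of the location.

diegetic, meta-diegetic, diegetic, diegetic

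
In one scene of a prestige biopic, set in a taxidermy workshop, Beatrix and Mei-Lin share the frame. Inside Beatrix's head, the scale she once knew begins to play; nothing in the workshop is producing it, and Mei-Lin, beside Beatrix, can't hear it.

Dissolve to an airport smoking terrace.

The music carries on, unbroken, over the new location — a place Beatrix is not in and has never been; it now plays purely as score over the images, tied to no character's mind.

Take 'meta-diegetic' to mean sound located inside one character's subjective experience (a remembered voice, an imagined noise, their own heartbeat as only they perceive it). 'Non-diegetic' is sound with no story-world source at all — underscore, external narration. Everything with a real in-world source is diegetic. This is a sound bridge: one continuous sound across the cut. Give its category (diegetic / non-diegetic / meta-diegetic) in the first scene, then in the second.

Scene one: the music exists only inside Beatrix's mind; Mei-Lin can't hear it → meta-diegetic.
Scene two: it's detached from Beatrix entirely and plays over unrelated images with no in-world source — conventional underscore → non-diegetic.

meta-diegetic, non-diegetic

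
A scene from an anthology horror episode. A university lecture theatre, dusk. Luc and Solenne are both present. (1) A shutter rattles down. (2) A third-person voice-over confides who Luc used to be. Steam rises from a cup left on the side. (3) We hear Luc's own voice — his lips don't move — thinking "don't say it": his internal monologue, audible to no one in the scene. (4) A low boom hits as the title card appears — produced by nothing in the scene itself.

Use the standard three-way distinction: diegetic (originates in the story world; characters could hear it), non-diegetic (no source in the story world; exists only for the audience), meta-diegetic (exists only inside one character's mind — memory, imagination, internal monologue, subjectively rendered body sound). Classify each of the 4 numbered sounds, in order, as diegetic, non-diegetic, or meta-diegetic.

(1) is diegetic: the sound comes from a shutter physically present in the location.
(2) the narrator exists outside the story world, addressing only the audience → non-diegetic.
(3) is meta-diegetic: internal monologue — inside Luc's mind, not spoken into the scene.
(4) it's a sound-design accent with no in-world source; no one in the scene can hear it → non-diegetic.

diegetic, non-diegetic, meta-diegetic, non-diegetic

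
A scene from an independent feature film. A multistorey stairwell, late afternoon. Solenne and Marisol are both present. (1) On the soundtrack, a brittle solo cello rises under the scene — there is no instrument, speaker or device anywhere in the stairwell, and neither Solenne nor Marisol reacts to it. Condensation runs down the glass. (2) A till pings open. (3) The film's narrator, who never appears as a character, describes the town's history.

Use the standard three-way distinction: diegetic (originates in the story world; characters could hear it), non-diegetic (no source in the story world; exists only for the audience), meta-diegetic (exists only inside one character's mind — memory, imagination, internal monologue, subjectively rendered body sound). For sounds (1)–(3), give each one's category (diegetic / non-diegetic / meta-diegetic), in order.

(1) is non-diegetic: it has no source in the story world and no character can hear it — it's underscore.
Sound (2): an in-world source (a till); characters could hear it, so diegetic.
(3) is non-diegetic: external voice-over — not a character, not heard by anyone in the scene.

non-diegetic, diegetic, non-diegetic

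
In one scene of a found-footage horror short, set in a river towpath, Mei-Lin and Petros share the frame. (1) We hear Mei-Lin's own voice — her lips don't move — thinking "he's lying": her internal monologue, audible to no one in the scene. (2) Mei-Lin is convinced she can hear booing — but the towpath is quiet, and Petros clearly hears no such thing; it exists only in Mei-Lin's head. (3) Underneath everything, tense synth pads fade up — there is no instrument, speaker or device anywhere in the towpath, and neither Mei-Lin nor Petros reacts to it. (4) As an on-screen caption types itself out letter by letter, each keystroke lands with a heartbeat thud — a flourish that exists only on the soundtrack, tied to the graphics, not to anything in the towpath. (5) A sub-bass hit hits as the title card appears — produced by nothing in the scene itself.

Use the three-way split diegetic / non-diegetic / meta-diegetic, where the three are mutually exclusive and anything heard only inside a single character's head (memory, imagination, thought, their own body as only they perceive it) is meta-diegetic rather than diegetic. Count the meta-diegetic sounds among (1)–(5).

Sound (1): Mei-Lin's thought-voice: a private mental sound no other character can hear, so meta-diegetic.
Sound (2): Mei-Lin alone 'hears' it — an imagined sound, not present in the space, so meta-diegetic.
(3) nothing in the towpath produces it and the characters don't hear it — pure soundtrack → non-diegetic.
Sound (4): the caption isn't part of the story world, so neither is the sound tied to it, so non-diegetic.
(5) nothing in the scene produces it; it's an accent added for the audience → non-diegetic.
Meta-diegetic: (1), (2) — that's 2.

2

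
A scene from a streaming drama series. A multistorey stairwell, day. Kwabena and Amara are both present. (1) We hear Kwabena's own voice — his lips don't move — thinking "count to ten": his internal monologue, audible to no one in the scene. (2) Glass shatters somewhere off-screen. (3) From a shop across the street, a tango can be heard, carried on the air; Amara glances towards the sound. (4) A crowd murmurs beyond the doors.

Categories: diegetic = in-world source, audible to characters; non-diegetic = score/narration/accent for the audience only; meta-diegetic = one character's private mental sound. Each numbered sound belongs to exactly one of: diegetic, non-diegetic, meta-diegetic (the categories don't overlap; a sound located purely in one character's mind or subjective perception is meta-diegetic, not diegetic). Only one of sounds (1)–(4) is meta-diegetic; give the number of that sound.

1

(1) is meta-diegetic: Kwabena's thought-voice: a private mental sound no other character can hear.
(2) an in-world source (glass); characters could hear it → diegetic.
(3) off-screen diegetic: the source is out of frame but still in the story's space → diegetic.
(4) is diegetic: a crowd is part of the location's real environment.
Only (1) is meta-diegetic.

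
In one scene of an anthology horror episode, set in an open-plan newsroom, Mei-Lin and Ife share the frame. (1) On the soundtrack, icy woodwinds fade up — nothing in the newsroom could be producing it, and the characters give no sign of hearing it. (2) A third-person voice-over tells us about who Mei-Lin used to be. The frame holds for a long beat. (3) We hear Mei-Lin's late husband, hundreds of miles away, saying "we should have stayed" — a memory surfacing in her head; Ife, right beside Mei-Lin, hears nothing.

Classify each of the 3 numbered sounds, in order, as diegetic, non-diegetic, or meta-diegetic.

(1) nothing in the newsroom produces it and the characters don't hear it — pure soundtrack → non-diegetic.
(2) external voice-over — not a character, not heard by anyone in the scene → non-diegetic.
(3) is meta-diegetic: it's Mei-Lin's recollection rendered as sound; the other character can't hear it.

non-diegetic, non-diegetic, meta-diegetic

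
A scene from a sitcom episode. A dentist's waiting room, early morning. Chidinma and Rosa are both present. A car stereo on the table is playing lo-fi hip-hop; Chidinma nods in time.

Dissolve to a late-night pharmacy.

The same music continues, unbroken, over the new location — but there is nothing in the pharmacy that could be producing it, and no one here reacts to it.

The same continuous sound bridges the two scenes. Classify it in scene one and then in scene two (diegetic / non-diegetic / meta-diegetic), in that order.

diegetic, non-diegetic

Scene one: a car stereo is an on-screen source and Chidinma reacts to it → diegetic.
Scene two: there is no source in the pharmacy and no one hears it — it's now underscore → non-diegetic.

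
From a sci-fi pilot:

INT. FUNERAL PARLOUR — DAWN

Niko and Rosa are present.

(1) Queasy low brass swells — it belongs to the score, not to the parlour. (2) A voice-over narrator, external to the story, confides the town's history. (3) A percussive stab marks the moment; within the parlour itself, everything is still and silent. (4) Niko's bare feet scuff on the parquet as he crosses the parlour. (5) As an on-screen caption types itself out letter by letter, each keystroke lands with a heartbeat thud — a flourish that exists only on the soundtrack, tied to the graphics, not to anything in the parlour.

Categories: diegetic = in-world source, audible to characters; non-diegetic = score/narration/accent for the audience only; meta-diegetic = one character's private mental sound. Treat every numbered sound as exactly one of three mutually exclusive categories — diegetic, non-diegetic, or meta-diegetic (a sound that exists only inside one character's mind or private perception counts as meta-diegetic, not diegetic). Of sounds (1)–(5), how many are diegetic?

Sound (1): it has no source in the story world and no character can hear it — it's underscore, so non-diegetic.
Sound (2): commentary laid over the scene from outside the fiction, so non-diegetic.
(3) is non-diegetic: an editorial stinger — it belongs to the cut, not the story world.
Sound (4): a character's body making contact with the set — an in-world sound, so diegetic.
Sound (5): it accompanies on-screen graphics, not anything inside the story world, so non-diegetic.
So 1 of the 5 is diegetic: (4).

1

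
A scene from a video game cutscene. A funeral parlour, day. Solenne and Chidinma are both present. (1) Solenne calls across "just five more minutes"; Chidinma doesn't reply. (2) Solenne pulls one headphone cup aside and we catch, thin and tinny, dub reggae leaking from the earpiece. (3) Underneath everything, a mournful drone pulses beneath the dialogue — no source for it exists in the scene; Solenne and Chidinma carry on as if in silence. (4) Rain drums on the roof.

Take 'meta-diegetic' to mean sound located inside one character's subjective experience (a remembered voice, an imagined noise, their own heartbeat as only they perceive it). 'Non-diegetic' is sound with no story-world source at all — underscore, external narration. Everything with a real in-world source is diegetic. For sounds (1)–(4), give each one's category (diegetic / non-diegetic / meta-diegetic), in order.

diegetic, diegetic, non-diegetic, diegetic

(1) is diegetic: spoken by a character present in the story world.
(2) the earpiece is a real device on Solenne's head — source music → diegetic.
(3) is non-diegetic: score with no on-screen or off-screen source; it exists for the audience alone.
(4) ambient/room sound belonging to the story's physical space → diegetic.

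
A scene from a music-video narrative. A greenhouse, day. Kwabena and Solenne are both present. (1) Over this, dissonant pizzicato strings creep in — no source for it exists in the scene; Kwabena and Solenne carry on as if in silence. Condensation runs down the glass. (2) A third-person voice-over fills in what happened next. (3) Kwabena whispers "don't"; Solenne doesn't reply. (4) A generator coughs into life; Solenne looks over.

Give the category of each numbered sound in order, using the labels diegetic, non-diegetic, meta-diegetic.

(1) nothing in the greenhouse produces it and the characters don't hear it — pure soundtrack → non-diegetic.
(2) is non-diegetic: the narrator exists outside the story world, addressing only the audience.
(3) on-screen dialogue — Kwabena speaks and Solenne is there to hear → diegetic.
(4) is diegetic: the sound comes from a generator physically present in the location.

non-diegetic, non-diegetic, diegetic, diegetic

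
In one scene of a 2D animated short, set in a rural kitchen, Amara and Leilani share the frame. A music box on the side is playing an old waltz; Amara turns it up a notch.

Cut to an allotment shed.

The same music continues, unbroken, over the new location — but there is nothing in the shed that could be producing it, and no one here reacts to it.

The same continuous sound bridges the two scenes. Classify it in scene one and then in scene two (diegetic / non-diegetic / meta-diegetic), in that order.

diegetic, non-diegetic

Scene one: a music box is an on-screen source and Amara reacts to it → diegetic.
Scene two: there is no source in the shed and no one hears it — it's now underscore → non-diegetic.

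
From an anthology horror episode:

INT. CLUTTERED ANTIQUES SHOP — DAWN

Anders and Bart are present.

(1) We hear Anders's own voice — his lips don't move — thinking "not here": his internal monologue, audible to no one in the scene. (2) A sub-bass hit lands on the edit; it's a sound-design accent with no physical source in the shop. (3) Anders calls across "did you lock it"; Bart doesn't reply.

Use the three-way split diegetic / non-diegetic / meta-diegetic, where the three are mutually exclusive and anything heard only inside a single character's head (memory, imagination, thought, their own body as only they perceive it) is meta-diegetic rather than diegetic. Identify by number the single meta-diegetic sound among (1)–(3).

(1) it's Anders's unspoken thought, heard only by the audience via his subjectivity → meta-diegetic.
Sound (2): an editorial stinger — it belongs to the cut, not the story world, so non-diegetic.
Sound (3): on-screen dialogue — Anders speaks and Bart is there to hear, so diegetic.
Only (1) is meta-diegetic.

1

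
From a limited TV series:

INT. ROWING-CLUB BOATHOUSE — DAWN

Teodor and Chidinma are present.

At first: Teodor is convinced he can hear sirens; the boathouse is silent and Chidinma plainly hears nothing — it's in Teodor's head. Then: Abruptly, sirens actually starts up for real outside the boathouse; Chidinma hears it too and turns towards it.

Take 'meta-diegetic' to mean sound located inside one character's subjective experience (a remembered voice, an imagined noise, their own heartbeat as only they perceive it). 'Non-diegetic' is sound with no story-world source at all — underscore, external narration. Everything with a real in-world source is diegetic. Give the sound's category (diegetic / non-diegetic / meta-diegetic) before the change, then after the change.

meta-diegetic, diegetic

Before the change: only Teodor 'hears' it — imagined, in his mind → meta-diegetic.
After the change: now there's a real external source and Chidinma hears it too — in the story world → diegetic.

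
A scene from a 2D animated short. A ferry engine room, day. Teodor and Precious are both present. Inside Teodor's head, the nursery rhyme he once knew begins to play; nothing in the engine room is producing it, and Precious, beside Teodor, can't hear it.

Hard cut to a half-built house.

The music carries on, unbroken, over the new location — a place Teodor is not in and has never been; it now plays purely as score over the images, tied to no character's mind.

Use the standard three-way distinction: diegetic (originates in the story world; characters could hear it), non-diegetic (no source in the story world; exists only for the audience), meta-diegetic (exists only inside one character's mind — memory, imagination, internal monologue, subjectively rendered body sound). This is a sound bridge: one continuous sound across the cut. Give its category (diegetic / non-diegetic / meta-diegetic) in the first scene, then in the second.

meta-diegetic, non-diegetic

Scene one: the music exists only inside Teodor's mind; Precious can't hear it → meta-diegetic.
Scene two: it's detached from Teodor entirely and plays over unrelated images with no in-world source — conventional underscore → non-diegetic.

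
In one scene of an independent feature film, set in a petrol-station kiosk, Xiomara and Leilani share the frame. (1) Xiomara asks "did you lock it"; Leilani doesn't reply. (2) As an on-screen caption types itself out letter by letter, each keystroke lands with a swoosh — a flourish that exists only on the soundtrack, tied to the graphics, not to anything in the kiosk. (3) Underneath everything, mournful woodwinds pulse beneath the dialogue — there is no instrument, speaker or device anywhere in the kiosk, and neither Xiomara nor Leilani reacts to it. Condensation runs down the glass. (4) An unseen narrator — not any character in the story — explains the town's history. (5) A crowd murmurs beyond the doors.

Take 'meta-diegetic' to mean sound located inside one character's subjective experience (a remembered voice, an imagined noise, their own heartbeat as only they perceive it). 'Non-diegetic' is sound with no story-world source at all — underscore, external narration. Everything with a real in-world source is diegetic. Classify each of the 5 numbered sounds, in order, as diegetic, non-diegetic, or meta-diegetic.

Sound (1): on-screen dialogue — Xiomara speaks and Leilani is there to hear, so diegetic.
(2) it accompanies on-screen graphics, not anything inside the story world → non-diegetic.
(3) it has no source in the story world and no character can hear it — it's underscore → non-diegetic.
(4) is non-diegetic: the narrator exists outside the story world, addressing only the audience.
Sound (5): ambient/room sound belonging to the story's physical space, so diegetic.

diegetic, non-diegetic, non-diegetic, non-diegetic, diegetic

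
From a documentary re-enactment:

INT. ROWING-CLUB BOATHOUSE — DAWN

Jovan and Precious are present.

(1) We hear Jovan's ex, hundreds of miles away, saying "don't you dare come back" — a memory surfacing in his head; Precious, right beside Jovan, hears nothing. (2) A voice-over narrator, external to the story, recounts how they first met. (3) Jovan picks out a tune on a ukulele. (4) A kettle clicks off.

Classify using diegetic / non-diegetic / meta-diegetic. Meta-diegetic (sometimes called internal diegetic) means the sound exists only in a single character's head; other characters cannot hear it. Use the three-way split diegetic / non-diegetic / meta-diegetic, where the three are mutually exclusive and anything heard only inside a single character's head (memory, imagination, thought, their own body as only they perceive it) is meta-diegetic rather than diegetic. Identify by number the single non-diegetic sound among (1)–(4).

(1) is meta-diegetic: a remembered line, private to Jovan — not present in the room, not audible to Precious.
(2) commentary laid over the scene from outside the fiction → non-diegetic.
(3) is diegetic: Jovan is producing the music live, in the story world.
(4) the sound comes from a kettle physically present in the location → diegetic.
Only (2) is non-diegetic.

2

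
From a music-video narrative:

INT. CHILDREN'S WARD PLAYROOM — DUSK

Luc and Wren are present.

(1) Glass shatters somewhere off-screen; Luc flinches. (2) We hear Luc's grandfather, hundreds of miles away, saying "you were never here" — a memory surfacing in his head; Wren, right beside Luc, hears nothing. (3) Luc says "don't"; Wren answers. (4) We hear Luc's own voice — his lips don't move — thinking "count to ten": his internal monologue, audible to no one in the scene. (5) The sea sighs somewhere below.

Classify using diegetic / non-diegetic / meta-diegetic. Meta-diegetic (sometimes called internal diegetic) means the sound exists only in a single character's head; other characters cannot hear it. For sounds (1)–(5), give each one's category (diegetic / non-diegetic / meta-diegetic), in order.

diegetic, meta-diegetic, diegetic, meta-diegetic, diegetic

(1) glass is a real object/event in the scene's world → diegetic.
(2) it's Luc's recollection rendered as sound; the other character can't hear it → meta-diegetic.
(3) on-screen dialogue — Luc speaks and Wren is there to hear → diegetic.
(4) internal monologue — inside Luc's mind, not spoken into the scene → meta-diegetic.
(5) the sea is part of the location's real environment → diegetic.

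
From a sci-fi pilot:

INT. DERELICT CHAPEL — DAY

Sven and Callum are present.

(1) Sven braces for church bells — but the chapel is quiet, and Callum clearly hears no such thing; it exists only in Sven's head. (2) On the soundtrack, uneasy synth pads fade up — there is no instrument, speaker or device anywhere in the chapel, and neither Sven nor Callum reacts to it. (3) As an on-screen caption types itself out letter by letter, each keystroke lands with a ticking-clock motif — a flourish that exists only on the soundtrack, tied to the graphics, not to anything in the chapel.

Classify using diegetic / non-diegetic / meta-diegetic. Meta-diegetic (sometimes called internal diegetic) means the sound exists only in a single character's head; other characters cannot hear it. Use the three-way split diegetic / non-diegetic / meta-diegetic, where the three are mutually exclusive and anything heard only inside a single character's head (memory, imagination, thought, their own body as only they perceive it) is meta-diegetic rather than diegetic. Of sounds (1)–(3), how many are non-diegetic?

2

Sound (1): the sound is imagined by Sven; nothing in the story world is producing it and Callum can't hear it, so meta-diegetic.
(2) it has no source in the story world and no character can hear it — it's underscore → non-diegetic.
Sound (3): sound married to a title/caption — outside the diegesis by definition, so non-diegetic.
So 2 of the 3 are non-diegetic: (2), (3).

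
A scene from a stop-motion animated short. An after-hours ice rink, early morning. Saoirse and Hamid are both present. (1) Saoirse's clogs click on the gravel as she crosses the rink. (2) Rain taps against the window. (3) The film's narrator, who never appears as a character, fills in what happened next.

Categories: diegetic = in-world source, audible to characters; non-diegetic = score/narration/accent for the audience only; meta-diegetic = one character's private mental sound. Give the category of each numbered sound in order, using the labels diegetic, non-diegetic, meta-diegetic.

(1) is diegetic: a character's body making contact with the set — an in-world sound.
(2) is diegetic: it's the actual ambient sound of the location.
(3) is non-diegetic: the narrator exists outside the story world, addressing only the audience.

diegetic, diegetic, non-diegetic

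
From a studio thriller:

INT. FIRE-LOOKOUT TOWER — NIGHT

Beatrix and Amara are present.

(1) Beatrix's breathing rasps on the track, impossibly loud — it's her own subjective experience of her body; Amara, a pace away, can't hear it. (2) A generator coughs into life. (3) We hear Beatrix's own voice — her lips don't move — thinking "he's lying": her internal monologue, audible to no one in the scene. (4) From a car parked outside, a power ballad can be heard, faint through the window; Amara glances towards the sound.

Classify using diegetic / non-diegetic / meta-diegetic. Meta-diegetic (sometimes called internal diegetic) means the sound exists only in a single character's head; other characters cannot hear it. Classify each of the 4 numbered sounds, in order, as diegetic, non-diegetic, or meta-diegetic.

meta-diegetic, diegetic, meta-diegetic, diegetic

(1) it's Beatrix's internal bodily sensation rendered as sound; only Beatrix 'hears' it → meta-diegetic.
Sound (2): an in-world source (a generator); characters could hear it, so diegetic.
Sound (3): internal monologue — inside Beatrix's mind, not spoken into the scene, so meta-diegetic.
(4) it's coming from a car parked outside — a location within the story world — and Amara reacts → diegetic.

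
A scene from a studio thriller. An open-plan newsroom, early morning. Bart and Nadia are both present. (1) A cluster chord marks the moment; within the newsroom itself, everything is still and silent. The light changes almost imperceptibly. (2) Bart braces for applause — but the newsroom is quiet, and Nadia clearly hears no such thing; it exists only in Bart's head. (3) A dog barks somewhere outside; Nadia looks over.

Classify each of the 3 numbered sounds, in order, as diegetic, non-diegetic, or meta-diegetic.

(1) nothing in the scene produces it; it's an accent added for the audience → non-diegetic.
(2) is meta-diegetic: the sound is imagined by Bart; nothing in the story world is producing it and Nadia can't hear it.
(3) a dog is a real object/event in the scene's world → diegetic.

non-diegetic, meta-diegetic, diegetic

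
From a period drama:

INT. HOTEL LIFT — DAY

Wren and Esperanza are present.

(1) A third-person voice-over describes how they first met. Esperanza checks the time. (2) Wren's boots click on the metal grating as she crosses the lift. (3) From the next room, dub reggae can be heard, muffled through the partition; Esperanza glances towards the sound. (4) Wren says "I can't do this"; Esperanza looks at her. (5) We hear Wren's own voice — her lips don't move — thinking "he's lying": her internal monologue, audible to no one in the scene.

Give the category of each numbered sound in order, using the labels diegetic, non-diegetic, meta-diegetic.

non-diegetic, diegetic, diegetic, diegetic, meta-diegetic

(1) is non-diegetic: the narrator exists outside the story world, addressing only the audience.
(2) is diegetic: it's the physical sound of Wren moving in the space.
(3) is diegetic: off-screen diegetic: the source is out of frame but still in the story's space.
(4) is diegetic: spoken by a character present in the story world.
Sound (5): Wren's thought-voice: a private mental sound no other character can hear, so meta-diegetic.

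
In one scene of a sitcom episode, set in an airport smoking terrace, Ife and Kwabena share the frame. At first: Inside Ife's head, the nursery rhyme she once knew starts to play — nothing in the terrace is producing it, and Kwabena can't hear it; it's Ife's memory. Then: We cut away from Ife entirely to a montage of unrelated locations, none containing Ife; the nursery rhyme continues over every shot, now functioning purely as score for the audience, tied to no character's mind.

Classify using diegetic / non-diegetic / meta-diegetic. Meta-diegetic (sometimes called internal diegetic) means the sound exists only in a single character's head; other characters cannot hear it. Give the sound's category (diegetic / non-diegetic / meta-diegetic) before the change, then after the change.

meta-diegetic, non-diegetic

Before the change: the music lives inside Ife's mind alone; Kwabena can't hear it → meta-diegetic.
After the change: once it plays over shots Ife isn't in, detached from any character's subjectivity, it's conventional underscore → non-diegetic.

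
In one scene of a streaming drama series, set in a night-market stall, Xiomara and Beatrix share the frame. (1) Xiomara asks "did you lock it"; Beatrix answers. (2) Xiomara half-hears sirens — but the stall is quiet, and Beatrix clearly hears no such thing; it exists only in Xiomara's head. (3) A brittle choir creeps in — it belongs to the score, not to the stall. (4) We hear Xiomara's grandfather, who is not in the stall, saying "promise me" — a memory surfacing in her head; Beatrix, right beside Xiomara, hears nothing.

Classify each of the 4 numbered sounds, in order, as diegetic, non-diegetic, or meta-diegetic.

Sound (1): on-screen dialogue — Xiomara speaks and Beatrix is there to hear, so diegetic.
(2) is meta-diegetic: subjective to Xiomara: the stall is silent and Beatrix hears nothing.
Sound (3): score with no on-screen or off-screen source; it exists for the audience alone, so non-diegetic.
Sound (4): the voice is a memory playing only inside Xiomara's mind; Beatrix can't hear it, so meta-diegetic.

diegetic, meta-diegetic, non-diegetic, meta-diegetic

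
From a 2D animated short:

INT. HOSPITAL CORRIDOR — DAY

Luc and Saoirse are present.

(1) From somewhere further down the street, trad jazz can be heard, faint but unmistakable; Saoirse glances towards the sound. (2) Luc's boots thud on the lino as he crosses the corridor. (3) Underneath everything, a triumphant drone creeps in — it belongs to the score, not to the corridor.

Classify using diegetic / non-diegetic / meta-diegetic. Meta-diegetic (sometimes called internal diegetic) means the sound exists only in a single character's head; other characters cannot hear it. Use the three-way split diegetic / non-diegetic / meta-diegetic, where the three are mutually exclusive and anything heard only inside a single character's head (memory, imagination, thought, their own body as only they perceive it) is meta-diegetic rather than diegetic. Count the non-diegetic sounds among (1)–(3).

Sound (1): off-screen diegetic: the source is out of frame but still in the story's space, so diegetic.
Sound (2): Luc's footsteps are produced in the story world, so diegetic.
(3) nothing in the corridor produces it and the characters don't hear it — pure soundtrack → non-diegetic.
Non-diegetic: (3) — that's 1.

1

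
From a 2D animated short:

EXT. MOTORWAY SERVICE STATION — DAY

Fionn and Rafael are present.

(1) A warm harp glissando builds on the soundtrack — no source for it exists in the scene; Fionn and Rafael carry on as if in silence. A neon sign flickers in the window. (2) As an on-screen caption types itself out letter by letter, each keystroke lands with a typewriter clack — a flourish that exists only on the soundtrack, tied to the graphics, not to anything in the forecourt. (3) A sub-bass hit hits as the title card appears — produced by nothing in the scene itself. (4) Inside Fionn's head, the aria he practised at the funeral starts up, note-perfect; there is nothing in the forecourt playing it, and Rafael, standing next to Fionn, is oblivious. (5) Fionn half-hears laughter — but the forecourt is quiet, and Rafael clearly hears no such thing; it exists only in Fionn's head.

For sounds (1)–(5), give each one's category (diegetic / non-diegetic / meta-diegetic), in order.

non-diegetic, non-diegetic, non-diegetic, meta-diegetic, meta-diegetic

(1) is non-diegetic: it has no source in the story world and no character can hear it — it's underscore.
Sound (2): it accompanies on-screen graphics, not anything inside the story world, so non-diegetic.
(3) is non-diegetic: an editorial stinger — it belongs to the cut, not the story world.
Sound (4): remembered music, private to Fionn — Rafael is oblivious because it isn't in the room, so meta-diegetic.
(5) subjective to Fionn: the forecourt is silent and Rafael hears nothing → meta-diegetic.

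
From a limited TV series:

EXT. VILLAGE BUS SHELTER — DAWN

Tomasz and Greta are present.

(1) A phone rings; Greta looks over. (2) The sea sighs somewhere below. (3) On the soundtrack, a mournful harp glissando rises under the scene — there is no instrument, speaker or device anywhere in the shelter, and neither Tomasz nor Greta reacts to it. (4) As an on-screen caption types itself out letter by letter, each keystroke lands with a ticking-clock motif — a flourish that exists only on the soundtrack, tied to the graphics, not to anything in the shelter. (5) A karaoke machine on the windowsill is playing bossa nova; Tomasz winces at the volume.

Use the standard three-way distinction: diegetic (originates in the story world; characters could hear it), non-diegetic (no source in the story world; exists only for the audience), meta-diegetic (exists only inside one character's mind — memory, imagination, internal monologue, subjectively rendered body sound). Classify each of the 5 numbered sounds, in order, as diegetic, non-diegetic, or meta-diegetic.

(1) a phone is a real object/event in the scene's world → diegetic.
(2) is diegetic: it's the actual ambient sound of the location.
(3) is non-diegetic: nothing in the shelter produces it and the characters don't hear it — pure soundtrack.
(4) is non-diegetic: the caption isn't part of the story world, so neither is the sound tied to it.
(5) is diegetic: source music from a karaoke machine, which exists in the story world.

diegetic, diegetic, non-diegetic, non-diegetic, diegetic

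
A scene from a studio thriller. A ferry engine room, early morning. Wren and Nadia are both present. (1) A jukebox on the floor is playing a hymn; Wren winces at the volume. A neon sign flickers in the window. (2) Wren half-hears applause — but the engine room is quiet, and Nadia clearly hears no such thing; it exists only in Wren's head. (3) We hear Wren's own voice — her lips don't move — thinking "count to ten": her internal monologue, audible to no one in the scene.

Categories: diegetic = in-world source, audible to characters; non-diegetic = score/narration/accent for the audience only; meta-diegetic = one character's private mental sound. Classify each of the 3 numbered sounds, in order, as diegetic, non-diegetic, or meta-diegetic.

diegetic, meta-diegetic, meta-diegetic

(1) is diegetic: source music from a jukebox, which exists in the story world.
Sound (2): Wren alone 'hears' it — an imagined sound, not present in the space, so meta-diegetic.
Sound (3): Wren's thought-voice: a private mental sound no other character can hear, so meta-diegetic.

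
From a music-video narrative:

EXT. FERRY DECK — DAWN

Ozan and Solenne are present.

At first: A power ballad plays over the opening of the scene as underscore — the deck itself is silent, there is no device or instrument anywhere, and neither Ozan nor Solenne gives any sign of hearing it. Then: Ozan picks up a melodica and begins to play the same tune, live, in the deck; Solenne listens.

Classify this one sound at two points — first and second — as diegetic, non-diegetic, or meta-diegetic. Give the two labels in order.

First: no in-world source exists and no character can hear it — underscore → non-diegetic.
Second: a melodica is now a real source in the story world and the characters hear it → diegetic.

non-diegetic, diegetic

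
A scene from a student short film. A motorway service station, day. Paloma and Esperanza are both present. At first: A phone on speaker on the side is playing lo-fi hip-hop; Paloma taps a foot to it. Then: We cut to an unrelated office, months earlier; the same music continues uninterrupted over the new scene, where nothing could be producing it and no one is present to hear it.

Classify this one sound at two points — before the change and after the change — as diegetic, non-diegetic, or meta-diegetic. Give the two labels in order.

diegetic, non-diegetic

Before the change: a phone on speaker is a real in-scene source and Paloma reacts to it → diegetic.
After the change: there is no longer any in-world source and no one can hear it — it has become underscore → non-diegetic.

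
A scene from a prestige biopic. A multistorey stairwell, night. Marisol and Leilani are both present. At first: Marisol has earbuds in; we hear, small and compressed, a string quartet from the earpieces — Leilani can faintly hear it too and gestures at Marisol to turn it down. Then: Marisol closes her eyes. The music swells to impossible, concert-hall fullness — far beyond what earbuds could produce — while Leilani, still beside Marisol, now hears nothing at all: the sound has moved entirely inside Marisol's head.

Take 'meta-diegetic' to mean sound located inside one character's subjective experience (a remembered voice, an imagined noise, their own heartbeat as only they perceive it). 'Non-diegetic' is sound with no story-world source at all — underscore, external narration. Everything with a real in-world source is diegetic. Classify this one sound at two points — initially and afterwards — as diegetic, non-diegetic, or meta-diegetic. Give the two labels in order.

Initially: the earbuds are a physical source both characters can hear → diegetic.
Afterwards: the music now exists only as Marisol's subjective experience; Leilani can no longer hear it → meta-diegetic.

diegetic, meta-diegetic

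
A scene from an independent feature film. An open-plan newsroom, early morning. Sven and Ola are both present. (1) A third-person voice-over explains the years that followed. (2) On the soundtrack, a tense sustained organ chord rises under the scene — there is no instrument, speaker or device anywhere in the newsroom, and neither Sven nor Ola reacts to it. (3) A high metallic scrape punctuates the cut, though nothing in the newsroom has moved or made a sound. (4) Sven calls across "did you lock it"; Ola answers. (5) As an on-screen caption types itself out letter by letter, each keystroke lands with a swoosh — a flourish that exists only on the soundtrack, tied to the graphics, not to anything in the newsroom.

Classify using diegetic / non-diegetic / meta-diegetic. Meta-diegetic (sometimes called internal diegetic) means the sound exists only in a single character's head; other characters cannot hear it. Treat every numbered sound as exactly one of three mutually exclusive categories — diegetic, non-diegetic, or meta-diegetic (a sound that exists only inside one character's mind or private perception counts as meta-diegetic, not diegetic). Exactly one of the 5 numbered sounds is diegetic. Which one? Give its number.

Sound (1): commentary laid over the scene from outside the fiction, so non-diegetic.
(2) is non-diegetic: score with no on-screen or off-screen source; it exists for the audience alone.
(3) is non-diegetic: it's a sound-design accent with no in-world source; no one in the scene can hear it.
(4) Sven is a character speaking aloud in the scene → diegetic.
(5) is non-diegetic: sound married to a title/caption — outside the diegesis by definition.
Only (4) is diegetic.

4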